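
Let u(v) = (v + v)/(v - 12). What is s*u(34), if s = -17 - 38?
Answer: -170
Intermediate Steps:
u(v) = 2*v/(-12 + v) (u(v) = (2*v)/(-12 + v) = 2*v/(-12 + v))
s = -55
s*u(34) = -110*34/(-12 + 34) = -110*34/22 = -55*34/11 = -170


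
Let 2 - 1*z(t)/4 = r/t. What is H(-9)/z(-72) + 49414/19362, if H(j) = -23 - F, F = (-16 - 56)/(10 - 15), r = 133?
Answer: 1632949/13408185 ≈ 0.12179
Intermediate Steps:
F = 72/5 (F = -72/(-5) = -72*(-1/5) = 72/5 ≈ 14.400)
H(j) = -187/5 (H(j) = -23 - 1*72/5 = -23 - 72/5 = -187/5)
z(t) = 8 - 532/t
H(-9)/z(-72) + 49414/19362 = -187/(5*(8 - 532/(-72))) + 49414/19362 = -187/(5*(8 - 532*(-1/72))) + 49414*(1/19362) = -187/(5*(8 + 133/18)) + 24707/9681 = -187/(5*277/18) + 24707/9681 = -187/5*18/277 + 24707/9681 = -3366/1385 + 24707/9681 = 1632949/13408185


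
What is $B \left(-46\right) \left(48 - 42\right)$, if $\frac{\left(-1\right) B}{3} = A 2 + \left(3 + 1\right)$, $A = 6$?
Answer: $13248$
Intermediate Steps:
$B = -48$ ($B = - 3 \left(6 \cdot 2 + \left(3 + 1\right)\right) = - 3 \left(12 + 4\right) = \left(-3\right) 16 = -48$)
$B \left(-46\right) \left(48 - 42\right) = \left(-48\right) \left(-46\right) \left(48 - 42\right) = 2208 \left(48 - 42\right) = 2208 \cdot 6 = 13248$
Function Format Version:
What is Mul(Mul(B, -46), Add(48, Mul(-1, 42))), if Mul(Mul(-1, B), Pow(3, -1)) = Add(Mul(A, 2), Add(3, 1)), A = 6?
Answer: 13248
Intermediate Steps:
B = -48 (B = Mul(-3, Add(Mul(6, 2), Add(3, 1))) = Mul(-3, Add(12, 4)) = Mul(-3, 16) = -48)
Mul(Mul(B, -46), Add(48, Mul(-1, 42))) = Mul(Mul(-48, -46), Add(48, Mul(-1, 42))) = Mul(2208, Add(48, -42)) = Mul(2208, 6) = 13248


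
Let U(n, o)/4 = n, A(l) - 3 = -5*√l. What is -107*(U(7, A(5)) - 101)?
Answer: 7811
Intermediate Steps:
A(l) = 3 - 5*√l
U(n, o) = 4*n
-107*(U(7, A(5)) - 101) = -107*(4*7 - 101) = -107*(28 - 101) = -107*(-73) = 7811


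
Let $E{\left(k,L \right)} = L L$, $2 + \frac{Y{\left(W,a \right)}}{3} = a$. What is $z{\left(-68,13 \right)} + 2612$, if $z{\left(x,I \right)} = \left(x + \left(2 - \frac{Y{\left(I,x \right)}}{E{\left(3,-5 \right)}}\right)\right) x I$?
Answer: $\frac{267652}{5} \approx 53530.0$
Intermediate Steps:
$Y{\left(W,a \right)} = -6 + 3 a$
$E{\left(k,L \right)} = L^{2}$
$z{\left(x,I \right)} = I x \left(\frac{56}{25} + \frac{22 x}{25}\right)$ ($z{\left(x,I \right)} = \left(x - \left(-2 + \frac{-6 + 3 x}{\left(-5\right)^{2}}\right)\right) x I = \left(x - \left(-2 + \frac{-6 + 3 x}{25}\right)\right) I x = \left(x - \left(-2 + \left(-6 + 3 x\right) \frac{1}{25}\right)\right) I x = \left(x - \left(- \frac{56}{25} + \frac{3 x}{25}\right)\right) I x = \left(\frac{56}{25} + \frac{22 x}{25}\right) I x = I x \left(\frac{56}{25} + \frac{22 x}{25}\right)$)
$z{\left(-68,13 \right)} + 2612 = \frac{2}{25} \cdot 13 \left(-68\right) \left(28 + 11 \left(-68\right)\right) + 2612 = \frac{2}{25} \cdot 13 \left(-68\right) \left(28 - 748\right) + 2612 = \frac{2}{25} \cdot 13 \left(-68\right) \left(-720\right) + 2612 = \frac{254592}{5} + 2612 = \frac{267652}{5}$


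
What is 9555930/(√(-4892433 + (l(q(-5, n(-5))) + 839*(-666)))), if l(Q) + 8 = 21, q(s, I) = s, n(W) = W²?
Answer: -4777965*I*√5451194/2725597 ≈ -4092.9*I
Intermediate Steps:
l(Q) = 13 (l(Q) = -8 + 21 = 13)
9555930/(√(-4892433 + (l(q(-5, n(-5))) + 839*(-666)))) = 9555930/(√(-4892433 + (13 + 839*(-666)))) = 9555930/(√(-4892433 + (13 - 558774))) = 9555930/(√(-4892433 - 558761)) = 9555930/(√(-5451194)) = 9555930/((I*√5451194)) = 9555930*(-I*√5451194/5451194) = -4777965*I*√5451194/2725597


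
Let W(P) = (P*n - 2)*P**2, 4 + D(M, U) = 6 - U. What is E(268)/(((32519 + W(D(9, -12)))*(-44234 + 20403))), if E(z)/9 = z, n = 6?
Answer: -268/128663569 ≈ -2.0830e-6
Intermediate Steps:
E(z) = 9*z
D(M, U) = 2 - U (D(M, U) = -4 + (6 - U) = 2 - U)
W(P) = P**2*(-2 + 6*P) (W(P) = (P*6 - 2)*P**2 = (6*P - 2)*P**2 = (-2 + 6*P)*P**2 = P**2*(-2 + 6*P))
E(268)/(((32519 + W(D(9, -12)))*(-44234 + 20403))) = (9*268)/(((32519 + (2 - 1*(-12))**2*(-2 + 6*(2 - 1*(-12))))*(-44234 + 20403))) = 2412/(((32519 + (2 + 12)**2*(-2 + 6*(2 + 12)))*(-23831))) = 2412/(((32519 + 14**2*(-2 + 6*14))*(-23831))) = 2412/(((32519 + 196*(-2 + 84))*(-23831))) = 2412/(((32519 + 196*82)*(-23831))) = 2412/(((32519 + 16072)*(-23831))) = 2412/((48591*(-23831))) = 2412/(-1157972121) = 2412*(-1/1157972121) = -268/128663569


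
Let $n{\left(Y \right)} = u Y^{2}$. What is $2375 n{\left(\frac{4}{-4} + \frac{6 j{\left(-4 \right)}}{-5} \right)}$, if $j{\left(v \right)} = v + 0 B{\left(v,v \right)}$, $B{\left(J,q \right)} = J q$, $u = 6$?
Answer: $205770$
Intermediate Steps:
$j{\left(v \right)} = v$ ($j{\left(v \right)} = v + 0 v v = v + 0 v^{2} = v + 0 = v$)
$n{\left(Y \right)} = 6 Y^{2}$
$2375 n{\left(\frac{4}{-4} + \frac{6 j{\left(-4 \right)}}{-5} \right)} = 2375 \cdot 6 \left(\frac{4}{-4} + \frac{6 \left(-4\right)}{-5}\right)^{2} = 2375 \cdot 6 \left(4 \left(- \frac{1}{4}\right) - - \frac{24}{5}\right)^{2} = 2375 \cdot 6 \left(-1 + \frac{24}{5}\right)^{2} = 2375 \cdot 6 \left(\frac{19}{5}\right)^{2} = 2375 \cdot 6 \cdot \frac{361}{25} = 2375 \cdot \frac{2166}{25} = 205770$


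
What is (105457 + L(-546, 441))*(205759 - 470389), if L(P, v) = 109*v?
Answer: -40627585380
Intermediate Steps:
(105457 + L(-546, 441))*(205759 - 470389) = (105457 + 109*441)*(205759 - 470389) = (105457 + 48069)*(-264630) = 153526*(-264630) = -40627585380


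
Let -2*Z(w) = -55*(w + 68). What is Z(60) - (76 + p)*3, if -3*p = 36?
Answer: 3328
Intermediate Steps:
p = -12 (p = -1/3*36 = -12)
Z(w) = 1870 + 55*w/2 (Z(w) = -(-55)*(w + 68)/2 = -(-55)*(68 + w)/2 = -(-3740 - 55*w)/2 = 1870 + 55*w/2)
Z(60) - (76 + p)*3 = (1870 + (55/2)*60) - (76 - 12)*3 = (1870 + 1650) - 64*3 = 3520 - 1*192 = 3520 - 192 = 3328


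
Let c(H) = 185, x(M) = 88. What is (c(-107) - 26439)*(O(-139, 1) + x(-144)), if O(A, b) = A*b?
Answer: 1338954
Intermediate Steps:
(c(-107) - 26439)*(O(-139, 1) + x(-144)) = (185 - 26439)*(-139*1 + 88) = -26254*(-139 + 88) = -26254*(-51) = 1338954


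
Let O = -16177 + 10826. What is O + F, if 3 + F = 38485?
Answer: 33131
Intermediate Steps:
O = -5351
F = 38482 (F = -3 + 38485 = 38482)
O + F = -5351 + 38482 = 33131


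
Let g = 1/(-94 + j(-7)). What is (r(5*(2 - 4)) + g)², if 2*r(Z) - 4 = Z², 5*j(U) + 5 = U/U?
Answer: 607277449/224676 ≈ 2702.9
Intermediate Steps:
j(U) = -⅘ (j(U) = -1 + (U/U)/5 = -1 + (⅕)*1 = -1 + ⅕ = -⅘)
r(Z) = 2 + Z²/2
g = -5/474 (g = 1/(-94 - ⅘) = 1/(-474/5) = -5/474 ≈ -0.010549)
(r(5*(2 - 4)) + g)² = ((2 + (5*(2 - 4))²/2) - 5/474)² = ((2 + (5*(-2))²/2) - 5/474)² = ((2 + (½)*(-10)²) - 5/474)² = ((2 + (½)*100) - 5/474)² = ((2 + 50) - 5/474)² = (52 - 5/474)² = (24643/474)² = 607277449/224676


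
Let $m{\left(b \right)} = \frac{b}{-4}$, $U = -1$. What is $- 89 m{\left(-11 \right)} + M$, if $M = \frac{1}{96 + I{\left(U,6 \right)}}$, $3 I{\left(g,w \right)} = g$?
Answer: $- \frac{280961}{1148} \approx -244.74$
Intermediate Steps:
$I{\left(g,w \right)} = \frac{g}{3}$
$M = \frac{3}{287}$ ($M = \frac{1}{96 + \frac{1}{3} \left(-1\right)} = \frac{1}{96 - \frac{1}{3}} = \frac{1}{\frac{287}{3}} = \frac{3}{287} \approx 0.010453$)
$m{\left(b \right)} = - \frac{b}{4}$ ($m{\left(b \right)} = b \left(- \frac{1}{4}\right) = - \frac{b}{4}$)
$- 89 m{\left(-11 \right)} + M = - 89 \left(\left(- \frac{1}{4}\right) \left(-11\right)\right) + \frac{3}{287} = \left(-89\right) \frac{11}{4} + \frac{3}{287} = - \frac{979}{4} + \frac{3}{287} = - \frac{280961}{1148}$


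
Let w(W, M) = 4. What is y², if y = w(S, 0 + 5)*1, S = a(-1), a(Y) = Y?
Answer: 16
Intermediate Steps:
S = -1
y = 4 (y = 4*1 = 4)
y² = 4² = 16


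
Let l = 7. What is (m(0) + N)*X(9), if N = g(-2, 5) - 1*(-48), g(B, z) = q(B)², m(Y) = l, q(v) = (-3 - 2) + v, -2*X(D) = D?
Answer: -468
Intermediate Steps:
X(D) = -D/2
q(v) = -5 + v
m(Y) = 7
g(B, z) = (-5 + B)²
N = 97 (N = (-5 - 2)² - 1*(-48) = (-7)² + 48 = 49 + 48 = 97)
(m(0) + N)*X(9) = (7 + 97)*(-½*9) = 104*(-9/2) = -468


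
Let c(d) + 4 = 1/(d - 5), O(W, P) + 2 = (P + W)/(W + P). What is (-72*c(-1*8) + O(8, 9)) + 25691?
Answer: 337786/13 ≈ 25984.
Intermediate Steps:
O(W, P) = -1 (O(W, P) = -2 + (P + W)/(W + P) = -2 + (P + W)/(P + W) = -2 + 1 = -1)
c(d) = -4 + 1/(-5 + d) (c(d) = -4 + 1/(d - 5) = -4 + 1/(-5 + d))
(-72*c(-1*8) + O(8, 9)) + 25691 = (-72*(21 - (-4)*8)/(-5 - 1*8) - 1) + 25691 = (-72*(21 - 4*(-8))/(-5 - 8) - 1) + 25691 = (-72*(21 + 32)/(-13) - 1) + 25691 = (-(-72)*53/13 - 1) + 25691 = (-72*(-53/13) - 1) + 25691 = (3816/13 - 1) + 25691 = 3803/13 + 25691 = 337786/13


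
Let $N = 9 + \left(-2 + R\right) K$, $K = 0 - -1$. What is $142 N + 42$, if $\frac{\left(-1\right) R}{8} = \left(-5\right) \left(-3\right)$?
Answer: $-16004$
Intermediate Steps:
$R = -120$ ($R = - 8 \left(\left(-5\right) \left(-3\right)\right) = \left(-8\right) 15 = -120$)
$K = 1$ ($K = 0 + 1 = 1$)
$N = -113$ ($N = 9 + \left(-2 - 120\right) 1 = 9 - 122 = -113$)
$142 N + 42 = 142 \left(-113\right) + 42 = -16046 + 42 = -16004$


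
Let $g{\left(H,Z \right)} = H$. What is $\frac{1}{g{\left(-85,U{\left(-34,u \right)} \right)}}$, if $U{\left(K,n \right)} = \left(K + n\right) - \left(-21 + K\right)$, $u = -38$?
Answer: $- \frac{1}{85} \approx -0.011765$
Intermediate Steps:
$U{\left(K,n \right)} = 21 + n$
$\frac{1}{g{\left(-85,U{\left(-34,u \right)} \right)}} = \frac{1}{-85} = - \frac{1}{85}$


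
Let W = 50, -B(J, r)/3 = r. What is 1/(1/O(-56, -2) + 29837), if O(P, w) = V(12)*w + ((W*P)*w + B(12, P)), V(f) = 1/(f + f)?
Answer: 69215/2065167967 ≈ 3.3515e-5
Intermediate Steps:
V(f) = 1/(2*f)
B(J, r) = -3*r
O(P, w) = -3*P + w/24 + 50*P*w (O(P, w) = ((1/2)/12)*w + ((50*P)*w - 3*P) = ((1/2)*(1/12))*w + (50*P*w - 3*P) = w/24 + (-3*P + 50*P*w) = -3*P + w/24 + 50*P*w)
1/(1/O(-56, -2) + 29837) = 1/(1/(-3*(-56) + (1/24)*(-2) + 50*(-56)*(-2)) + 29837) = 1/(1/(168 - 1/12 + 5600) + 29837) = 1/(1/(69215/12) + 29837) = 1/(12/69215 + 29837) = 1/(2065167967/69215) = 69215/2065167967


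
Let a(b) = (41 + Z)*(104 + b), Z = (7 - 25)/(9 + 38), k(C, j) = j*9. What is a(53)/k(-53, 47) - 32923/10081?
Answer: 2366864590/200420361 ≈ 11.810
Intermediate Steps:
k(C, j) = 9*j
Z = -18/47 ≈ -0.38298
a(b) = 198536/47 + 1909*b/47 (a(b) = (41 - 18/47)*(104 + b) = 1909*(104 + b)/47 = 198536/47 + 1909*b/47)
a(53)/k(-53, 47) - 32923/10081 = (198536/47 + (1909/47)*53)/((9*47)) - 32923/10081 = (198536/47 + 101177/47)/423 - 32923*1/10081 = (299713/47)*(1/423) - 32923/10081 = 299713/19881 - 32923/10081 = 2366864590/200420361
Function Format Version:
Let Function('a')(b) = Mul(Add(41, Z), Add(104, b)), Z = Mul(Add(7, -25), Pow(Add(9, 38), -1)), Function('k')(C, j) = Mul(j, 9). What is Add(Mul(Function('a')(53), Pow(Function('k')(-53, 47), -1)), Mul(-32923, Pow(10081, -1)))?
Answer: Rational(2366864590, 200420361) ≈ 11.810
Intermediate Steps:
Function('k')(C, j) = Mul(9, j)
Z = Rational(-18, 47) (Z = Mul(-18, Pow(47, -1)) = Mul(-18, Rational(1, 47)) = Rational(-18, 47) ≈ -0.38298)
Function('a')(b) = Add(Rational(198536, 47), Mul(Rational(1909, 47), b)) (Function('a')(b) = Mul(Add(41, Rational(-18, 47)), Add(104, b)) = Mul(Rational(1909, 47), Add(104, b)) = Add(Rational(198536, 47), Mul(Rational(1909, 47), b)))
Add(Mul(Function('a')(53), Pow(Function('k')(-53, 47), -1)), Mul(-32923, Pow(10081, -1))) = Add(Mul(Add(Rational(198536, 47), Mul(Rational(1909, 47), 53)), Pow(Mul(9, 47), -1)), Mul(-32923, Pow(10081, -1))) = Add(Mul(Add(Rational(198536, 47), Rational(101177, 47)), Pow(423, -1)), Mul(-32923, Rational(1, 10081))) = Add(Mul(Rational(299713, 47), Rational(1, 423)), Rational(-32923, 10081)) = Add(Rational(299713, 19881), Rational(-32923, 10081)) = Rational(2366864590, 200420361)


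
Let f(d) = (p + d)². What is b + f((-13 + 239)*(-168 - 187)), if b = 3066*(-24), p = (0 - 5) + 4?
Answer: 6436939777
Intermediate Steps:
p = -1 (p = -5 + 4 = -1)
f(d) = (-1 + d)²
b = -73584
b + f((-13 + 239)*(-168 - 187)) = -73584 + (-1 + (-13 + 239)*(-168 - 187))² = -73584 + (-1 + 226*(-355))² = -73584 + (-1 - 80230)² = -73584 + (-80231)² = -73584 + 6437013361 = 6436939777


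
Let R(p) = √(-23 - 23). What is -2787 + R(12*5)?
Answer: -2787 + I*√46 ≈ -2787.0 + 6.7823*I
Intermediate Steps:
R(p) = I*√46 (R(p) = √(-46) = I*√46)
-2787 + R(12*5) = -2787 + I*√46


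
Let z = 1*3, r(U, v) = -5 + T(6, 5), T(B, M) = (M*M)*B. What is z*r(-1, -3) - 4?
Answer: 431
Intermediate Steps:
T(B, M) = B*M**2 (T(B, M) = M**2*B = B*M**2)
r(U, v) = 145 (r(U, v) = -5 + 6*5**2 = -5 + 6*25 = -5 + 150 = 145)
z = 3
z*r(-1, -3) - 4 = 3*145 - 4 = 435 - 4 = 431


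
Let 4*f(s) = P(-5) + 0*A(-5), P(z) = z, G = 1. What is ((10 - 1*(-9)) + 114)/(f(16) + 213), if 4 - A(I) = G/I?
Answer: 76/121 ≈ 0.62810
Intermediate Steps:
A(I) = 4 - 1/I
f(s) = -5/4 (f(s) = (-5 + 0*(4 - 1/(-5)))/4 = (-5 + 0*(4 - 1*(-1/5)))/4 = (-5 + 0*(4 + 1/5))/4 = (-5 + 0*(21/5))/4 = (-5 + 0)/4 = (1/4)*(-5) = -5/4)
((10 - 1*(-9)) + 114)/(f(16) + 213) = ((10 - 1*(-9)) + 114)/(-5/4 + 213) = ((10 + 9) + 114)/(847/4) = (19 + 114)*(4/847) = 133*(4/847) = 76/121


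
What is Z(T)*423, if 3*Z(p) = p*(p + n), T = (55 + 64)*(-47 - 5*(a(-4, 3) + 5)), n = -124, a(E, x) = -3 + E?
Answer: 2810465721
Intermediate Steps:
T = -4403 (T = (55 + 64)*(-47 - 5*((-3 - 4) + 5)) = 119*(-47 - 5*(-7 + 5)) = 119*(-47 - 5*(-2)) = 119*(-47 + 10) = 119*(-37) = -4403)
Z(p) = p*(-124 + p)/3 (Z(p) = (p*(p - 124))/3 = (p*(-124 + p))/3 = p*(-124 + p)/3)
Z(T)*423 = ((1/3)*(-4403)*(-124 - 4403))*423 = ((1/3)*(-4403)*(-4527))*423 = 6644127*423 = 2810465721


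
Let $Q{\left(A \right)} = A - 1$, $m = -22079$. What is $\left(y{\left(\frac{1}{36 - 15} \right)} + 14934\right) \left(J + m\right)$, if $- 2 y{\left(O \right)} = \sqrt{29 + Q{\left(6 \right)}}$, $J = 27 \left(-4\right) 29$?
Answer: $-376501074 + \frac{25211 \sqrt{34}}{2} \approx -3.7643 \cdot 10^{8}$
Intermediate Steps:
$Q{\left(A \right)} = -1 + A$ ($Q{\left(A \right)} = A - 1 = -1 + A$)
$J = -3132$ ($J = \left(-108\right) 29 = -3132$)
$y{\left(O \right)} = - \frac{\sqrt{34}}{2}$ ($y{\left(O \right)} = - \frac{\sqrt{29 + \left(-1 + 6\right)}}{2} = - \frac{\sqrt{29 + 5}}{2} = - \frac{\sqrt{34}}{2}$)
$\left(y{\left(\frac{1}{36 - 15} \right)} + 14934\right) \left(J + m\right) = \left(- \frac{\sqrt{34}}{2} + 14934\right) \left(-3132 - 22079\right) = \left(14934 - \frac{\sqrt{34}}{2}\right) \left(-25211\right) = -376501074 + \frac{25211 \sqrt{34}}{2}$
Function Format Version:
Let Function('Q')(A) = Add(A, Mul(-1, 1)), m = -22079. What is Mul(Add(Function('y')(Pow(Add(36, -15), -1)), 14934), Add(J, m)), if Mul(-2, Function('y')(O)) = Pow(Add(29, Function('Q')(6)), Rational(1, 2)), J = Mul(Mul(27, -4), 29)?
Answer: Add(-376501074, Mul(Rational(25211, 2), Pow(34, Rational(1, 2)))) ≈ -3.7643e+8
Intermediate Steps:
Function('Q')(A) = Add(-1, A) (Function('Q')(A) = Add(A, -1) = Add(-1, A))
J = -3132 (J = Mul(-108, 29) = -3132)
Function('y')(O) = Mul(Rational(-1, 2), Pow(34, Rational(1, 2))) (Function('y')(O) = Mul(Rational(-1, 2), Pow(Add(29, Add(-1, 6)), Rational(1, 2))) = Mul(Rational(-1, 2), Pow(Add(29, 5), Rational(1, 2))) = Mul(Rational(-1, 2), Pow(34, Rational(1, 2))))
Mul(Add(Function('y')(Pow(Add(36, -15), -1)), 14934), Add(J, m)) = Mul(Add(Mul(Rational(-1, 2), Pow(34, Rational(1, 2))), 14934), Add(-3132, -22079)) = Mul(Add(14934, Mul(Rational(-1, 2), Pow(34, Rational(1, 2)))), -25211) = Add(-376501074, Mul(Rational(25211, 2), Pow(34, Rational(1, 2))))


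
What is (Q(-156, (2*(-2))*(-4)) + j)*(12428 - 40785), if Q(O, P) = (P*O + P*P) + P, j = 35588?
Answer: -946102948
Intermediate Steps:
Q(O, P) = P + P² + O*P (Q(O, P) = (O*P + P²) + P = (P² + O*P) + P = P + P² + O*P)
(Q(-156, (2*(-2))*(-4)) + j)*(12428 - 40785) = (((2*(-2))*(-4))*(1 - 156 + (2*(-2))*(-4)) + 35588)*(12428 - 40785) = ((-4*(-4))*(1 - 156 - 4*(-4)) + 35588)*(-28357) = (16*(1 - 156 + 16) + 35588)*(-28357) = (16*(-139) + 35588)*(-28357) = (-2224 + 35588)*(-28357) = 33364*(-28357) = -946102948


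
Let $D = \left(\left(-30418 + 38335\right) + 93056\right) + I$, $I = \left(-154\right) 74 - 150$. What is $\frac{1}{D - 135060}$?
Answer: $- \frac{1}{45633} \approx -2.1914 \cdot 10^{-5}$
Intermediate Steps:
$I = -11546$ ($I = -11396 - 150 = -11546$)
$D = 89427$ ($D = \left(\left(-30418 + 38335\right) + 93056\right) - 11546 = \left(7917 + 93056\right) - 11546 = 100973 - 11546 = 89427$)
$\frac{1}{D - 135060} = \frac{1}{89427 - 135060} = \frac{1}{-45633} = - \frac{1}{45633}$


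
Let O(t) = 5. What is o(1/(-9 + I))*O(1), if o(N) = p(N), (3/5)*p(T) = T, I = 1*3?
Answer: -25/18 ≈ -1.3889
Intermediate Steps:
I = 3
p(T) = 5*T/3
o(N) = 5*N/3
o(1/(-9 + I))*O(1) = (5/(3*(-9 + 3)))*5 = ((5/3)/(-6))*5 = ((5/3)*(-⅙))*5 = -5/18*5 = -25/18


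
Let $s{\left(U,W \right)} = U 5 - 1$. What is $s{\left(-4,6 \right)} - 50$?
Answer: $-71$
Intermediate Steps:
$s{\left(U,W \right)} = -1 + 5 U$ ($s{\left(U,W \right)} = 5 U - 1 = -1 + 5 U$)
$s{\left(-4,6 \right)} - 50 = \left(-1 + 5 \left(-4\right)\right) - 50 = \left(-1 - 20\right) - 50 = -21 - 50 = -71$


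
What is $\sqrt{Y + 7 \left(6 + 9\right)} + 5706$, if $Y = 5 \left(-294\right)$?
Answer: $5706 + i \sqrt{1365} \approx 5706.0 + 36.946 i$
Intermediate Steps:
$Y = -1470$
$\sqrt{Y + 7 \left(6 + 9\right)} + 5706 = \sqrt{-1470 + 7 \left(6 + 9\right)} + 5706 = \sqrt{-1470 + 7 \cdot 15} + 5706 = \sqrt{-1470 + 105} + 5706 = \sqrt{-1365} + 5706 = i \sqrt{1365} + 5706 = 5706 + i \sqrt{1365}$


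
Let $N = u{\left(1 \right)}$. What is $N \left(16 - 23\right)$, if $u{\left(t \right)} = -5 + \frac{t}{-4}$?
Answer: $\frac{147}{4} \approx 36.75$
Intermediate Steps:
$u{\left(t \right)} = -5 - \frac{t}{4}$ ($u{\left(t \right)} = -5 + t \left(- \frac{1}{4}\right) = -5 - \frac{t}{4}$)
$N = - \frac{21}{4}$ ($N = -5 - \frac{1}{4} = - \frac{21}{4} \approx -5.25$)
$N \left(16 - 23\right) = - \frac{21 \left(16 - 23\right)}{4} = \left(- \frac{21}{4}\right) \left(-7\right) = \frac{147}{4}$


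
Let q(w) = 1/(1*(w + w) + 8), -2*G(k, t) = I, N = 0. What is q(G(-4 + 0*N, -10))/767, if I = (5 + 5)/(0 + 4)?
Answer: 2/8437 ≈ 0.00023705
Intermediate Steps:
I = 5/2 (I = 10/4 = 10*(¼) = 5/2 ≈ 2.5000)
G(k, t) = -5/4 (G(k, t) = -½*5/2 = -5/4)
q(w) = 1/(8 + 2*w) (q(w) = 1/(1*(2*w) + 8) = 1/(2*w + 8) = 1/(8 + 2*w))
q(G(-4 + 0*N, -10))/767 = (1/(2*(4 - 5/4)))/767 = (1/(2*(11/4)))*(1/767) = ((½)*(4/11))*(1/767) = (2/11)*(1/767) = 2/8437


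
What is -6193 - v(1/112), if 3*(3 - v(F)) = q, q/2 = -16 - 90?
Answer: -18800/3 ≈ -6266.7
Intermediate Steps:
q = -212 (q = 2*(-16 - 90) = 2*(-106) = -212)
v(F) = 221/3 (v(F) = 3 - ⅓*(-212) = 3 + 212/3 = 221/3)
-6193 - v(1/112) = -6193 - 1*221/3 = -6193 - 221/3 = -18800/3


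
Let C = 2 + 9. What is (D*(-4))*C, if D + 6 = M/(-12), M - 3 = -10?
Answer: 715/3 ≈ 238.33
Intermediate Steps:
M = -7 (M = 3 - 10 = -7)
D = -65/12 (D = -6 - 7/(-12) = -6 - 7*(-1/12) = -6 + 7/12 = -65/12 ≈ -5.4167)
C = 11
(D*(-4))*C = -65/12*(-4)*11 = (65/3)*11 = 715/3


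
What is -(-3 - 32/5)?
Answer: 47/5 ≈ 9.4000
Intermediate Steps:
-(-3 - 32/5) = -1*(-47/5) = 47/5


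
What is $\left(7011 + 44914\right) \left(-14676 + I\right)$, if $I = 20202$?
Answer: $286937550$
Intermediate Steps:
$\left(7011 + 44914\right) \left(-14676 + I\right) = \left(7011 + 44914\right) \left(-14676 + 20202\right) = 51925 \cdot 5526 = 286937550$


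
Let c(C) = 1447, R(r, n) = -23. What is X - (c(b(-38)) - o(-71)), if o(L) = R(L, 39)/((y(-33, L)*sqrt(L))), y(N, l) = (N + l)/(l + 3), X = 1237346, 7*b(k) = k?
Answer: 1235899 + 391*I*sqrt(71)/1846 ≈ 1.2359e+6 + 1.7847*I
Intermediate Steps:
b(k) = k/7
y(N, l) = (N + l)/(3 + l)
o(L) = -23*(3 + L)/(sqrt(L)*(-33 + L))
X - (c(b(-38)) - o(-71)) = 1237346 - (1447 - 23*(-3 - 1*(-71))/(sqrt(-71)*(-33 - 71))) = 1237346 - (1447 - 23*(-I*sqrt(71)/71)*(-3 + 71)/(-104)) = 1237346 - (1447 - 23*(-I*sqrt(71)/71)*(-1)*68/104) = 1237346 - (1447 - 391*I*sqrt(71)/1846) = 1237346 + (-1447 + 391*I*sqrt(71)/1846) = 1235899 + 391*I*sqrt(71)/1846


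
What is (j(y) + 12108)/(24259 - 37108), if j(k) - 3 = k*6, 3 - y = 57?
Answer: -3929/4283 ≈ -0.91735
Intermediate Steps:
y = -54 (y = 3 - 1*57 = 3 - 57 = -54)
j(k) = 3 + 6*k (j(k) = 3 + k*6 = 3 + 6*k)
(j(y) + 12108)/(24259 - 37108) = ((3 + 6*(-54)) + 12108)/(24259 - 37108) = ((3 - 324) + 12108)/(-12849) = (-321 + 12108)*(-1/12849) = 11787*(-1/12849) = -3929/4283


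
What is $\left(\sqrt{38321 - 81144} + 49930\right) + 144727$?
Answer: $194657 + i \sqrt{42823} \approx 1.9466 \cdot 10^{5} + 206.94 i$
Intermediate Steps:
$\left(\sqrt{38321 - 81144} + 49930\right) + 144727 = \left(\sqrt{-42823} + 49930\right) + 144727 = \left(i \sqrt{42823} + 49930\right) + 144727 = \left(49930 + i \sqrt{42823}\right) + 144727 = 194657 + i \sqrt{42823}$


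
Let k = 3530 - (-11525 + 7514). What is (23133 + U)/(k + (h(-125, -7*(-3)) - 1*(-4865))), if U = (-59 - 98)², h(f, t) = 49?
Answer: 47782/12455 ≈ 3.8364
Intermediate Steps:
k = 7541 (k = 3530 - 1*(-4011) = 3530 + 4011 = 7541)
U = 24649 (U = (-157)² = 24649)
(23133 + U)/(k + (h(-125, -7*(-3)) - 1*(-4865))) = (23133 + 24649)/(7541 + (49 - 1*(-4865))) = 47782/(7541 + (49 + 4865)) = 47782/(7541 + 4914) = 47782/12455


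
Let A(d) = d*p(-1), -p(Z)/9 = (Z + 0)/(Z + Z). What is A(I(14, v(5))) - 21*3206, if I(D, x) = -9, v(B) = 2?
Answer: -134571/2 ≈ -67286.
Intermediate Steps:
p(Z) = -9/2 (p(Z) = -9*(Z + 0)/(Z + Z) = -9*Z/(2*Z) = -9*Z*1/(2*Z) = -9*1/2 = -9/2)
A(d) = -9*d/2 (A(d) = d*(-9/2) = -9*d/2)
A(I(14, v(5))) - 21*3206 = -9/2*(-9) - 21*3206 = 81/2 - 67326 = -134571/2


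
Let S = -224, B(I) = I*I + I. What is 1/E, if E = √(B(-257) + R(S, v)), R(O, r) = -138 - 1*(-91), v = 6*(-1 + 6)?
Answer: √7305/21915 ≈ 0.0039000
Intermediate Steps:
B(I) = I + I² (B(I) = I² + I = I + I²)
v = 30 (v = 6*5 = 30)
R(O, r) = -47 (R(O, r) = -138 + 91 = -47)
E = 3*√7305 (E = √(-257*(1 - 257) - 47) = √(-257*(-256) - 47) = √(65792 - 47) = √65745 = 3*√7305 ≈ 256.41)
1/E = 1/(3*√7305) = √7305/21915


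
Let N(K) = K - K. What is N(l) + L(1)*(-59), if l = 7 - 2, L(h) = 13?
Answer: -767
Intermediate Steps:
l = 5
N(K) = 0
N(l) + L(1)*(-59) = 0 + 13*(-59) = 0 - 767 = -767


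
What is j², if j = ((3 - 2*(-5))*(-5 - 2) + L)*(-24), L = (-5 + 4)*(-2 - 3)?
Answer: 4260096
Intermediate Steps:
L = 5 (L = -1*(-5) = 5)
j = 2064 (j = ((3 - 2*(-5))*(-5 - 2) + 5)*(-24) = ((3 + 10)*(-7) + 5)*(-24) = (13*(-7) + 5)*(-24) = (-91 + 5)*(-24) = -86*(-24) = 2064)
j² = 2064² = 4260096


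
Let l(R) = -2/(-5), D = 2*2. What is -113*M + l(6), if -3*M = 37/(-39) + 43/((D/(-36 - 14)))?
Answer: -23728967/1170 ≈ -20281.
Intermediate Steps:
D = 4
l(R) = ⅖ (l(R) = -2*(-⅕) = ⅖)
M = 41999/234 (M = -(37/(-39) + 43/((4/(-36 - 14))))/3 = -(37*(-1/39) + 43/((4/(-50))))/3 = -(-37/39 + 43/((4*(-1/50))))/3 = -(-37/39 + 43/(-2/25))/3 = -(-37/39 + 43*(-25/2))/3 = -(-37/39 - 1075/2)/3 = -⅓*(-41999/78) = 41999/234 ≈ 179.48)
-113*M + l(6) = -113*41999/234 + ⅖ = -4745887/234 + ⅖ = -23728967/1170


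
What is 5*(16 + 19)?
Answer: 175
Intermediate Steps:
5*(16 + 19) = 5*35 = 175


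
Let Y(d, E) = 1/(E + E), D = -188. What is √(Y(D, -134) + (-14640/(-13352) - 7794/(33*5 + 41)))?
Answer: I*√19496743913636959/23035538 ≈ 6.0615*I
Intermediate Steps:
Y(d, E) = 1/(2*E)
√(Y(D, -134) + (-14640/(-13352) - 7794/(33*5 + 41))) = √((½)/(-134) + (-14640/(-13352) - 7794/(33*5 + 41))) = √((½)*(-1/134) + (-14640*(-1/13352) - 7794/(165 + 41))) = √(-1/268 + (1830/1669 - 7794/206)) = √(-1/268 + (1830/1669 - 7794*1/206)) = √(-1/268 + (1830/1669 - 3897/103)) = √(-1/268 - 6315603/171907) = √(-1692753511/46071076) = I*√19496743913636959/23035538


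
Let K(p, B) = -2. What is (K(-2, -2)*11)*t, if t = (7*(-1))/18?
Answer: 77/9 ≈ 8.5556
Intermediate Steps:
t = -7/18 (t = -7*1/18 = -7/18 ≈ -0.38889)
(K(-2, -2)*11)*t = -2*11*(-7/18) = -22*(-7/18) = 77/9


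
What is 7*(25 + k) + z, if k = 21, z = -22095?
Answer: -21773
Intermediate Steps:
7*(25 + k) + z = 7*(25 + 21) - 22095 = 7*46 - 22095 = 322 - 22095 = -21773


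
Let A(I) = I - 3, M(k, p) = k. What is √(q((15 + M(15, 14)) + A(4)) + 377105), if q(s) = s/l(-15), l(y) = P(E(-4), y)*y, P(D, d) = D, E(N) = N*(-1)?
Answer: √339394035/30 ≈ 614.09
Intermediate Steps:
E(N) = -N
A(I) = -3 + I
l(y) = 4*y (l(y) = (-1*(-4))*y = 4*y)
q(s) = -s/60 (q(s) = s/((4*(-15))) = s/(-60) = s*(-1/60) = -s/60)
√(q((15 + M(15, 14)) + A(4)) + 377105) = √(-((15 + 15) + (-3 + 4))/60 + 377105) = √(-(30 + 1)/60 + 377105) = √(-1/60*31 + 377105) = √(-31/60 + 377105) = √(22626269/60) = √339394035/30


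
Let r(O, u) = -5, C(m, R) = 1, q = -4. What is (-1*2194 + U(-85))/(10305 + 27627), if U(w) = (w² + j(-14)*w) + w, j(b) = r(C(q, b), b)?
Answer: 5371/37932 ≈ 0.14160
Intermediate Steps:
j(b) = -5
U(w) = w² - 4*w (U(w) = (w² - 5*w) + w = w² - 4*w)
(-1*2194 + U(-85))/(10305 + 27627) = (-1*2194 - 85*(-4 - 85))/(10305 + 27627) = (-2194 - 85*(-89))/37932 = (-2194 + 7565)*(1/37932) = 5371*(1/37932) = 5371/37932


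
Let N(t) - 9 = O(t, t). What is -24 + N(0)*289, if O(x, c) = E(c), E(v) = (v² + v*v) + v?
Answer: 2577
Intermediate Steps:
E(v) = v + 2*v² (E(v) = (v² + v²) + v = 2*v² + v = v + 2*v²)
O(x, c) = c*(1 + 2*c)
N(t) = 9 + t*(1 + 2*t)
-24 + N(0)*289 = -24 + (9 + 0*(1 + 2*0))*289 = -24 + (9 + 0*(1 + 0))*289 = -24 + (9 + 0*1)*289 = -24 + (9 + 0)*289 = -24 + 9*289 = -24 + 2601 = 2577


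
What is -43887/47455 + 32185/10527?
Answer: 1065340726/499558785 ≈ 2.1326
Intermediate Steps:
-43887/47455 + 32185/10527 = 1065340726/499558785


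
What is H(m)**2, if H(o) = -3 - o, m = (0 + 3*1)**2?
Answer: 144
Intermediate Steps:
m = 9 (m = (0 + 3)**2 = 3**2 = 9)
H(m)**2 = (-3 - 1*9)**2 = (-3 - 9)**2 = (-12)**2 = 144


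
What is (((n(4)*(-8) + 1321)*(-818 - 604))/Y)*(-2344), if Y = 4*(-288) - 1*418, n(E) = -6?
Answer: -2281553496/785 ≈ -2.9064e+6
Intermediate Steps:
Y = -1570 (Y = -1152 - 418 = -1570)
(((n(4)*(-8) + 1321)*(-818 - 604))/Y)*(-2344) = (((-6*(-8) + 1321)*(-818 - 604))/(-1570))*(-2344) = (((48 + 1321)*(-1422))*(-1/1570))*(-2344) = ((1369*(-1422))*(-1/1570))*(-2344) = -1946718*(-1/1570)*(-2344) = (973359/785)*(-2344) = -2281553496/785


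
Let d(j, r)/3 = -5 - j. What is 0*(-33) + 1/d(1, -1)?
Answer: -1/18 ≈ -0.055556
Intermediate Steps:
d(j, r) = -15 - 3*j (d(j, r) = 3*(-5 - j) = -15 - 3*j)
0*(-33) + 1/d(1, -1) = 0*(-33) + 1/(-15 - 3*1) = 0 + 1/(-15 - 3) = 0 + 1/(-18) = 0 - 1/18 = -1/18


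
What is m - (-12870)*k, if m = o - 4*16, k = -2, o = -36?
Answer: -25840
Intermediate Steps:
m = -100 (m = -36 - 4*16 = -36 - 1*64 = -36 - 64 = -100)
m - (-12870)*k = -100 - (-12870)*(-2) = -100 - 429*60 = -100 - 25740 = -25840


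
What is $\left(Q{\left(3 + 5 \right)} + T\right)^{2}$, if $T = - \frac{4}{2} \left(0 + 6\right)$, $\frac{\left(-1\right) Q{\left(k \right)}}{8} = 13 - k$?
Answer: $2704$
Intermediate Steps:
$Q{\left(k \right)} = -104 + 8 k$ ($Q{\left(k \right)} = - 8 \left(13 - k\right) = -104 + 8 k$)
$T = -12$ ($T = \left(-4\right) \frac{1}{2} \cdot 6 = \left(-2\right) 6 = -12$)
$\left(Q{\left(3 + 5 \right)} + T\right)^{2} = \left(\left(-104 + 8 \left(3 + 5\right)\right) - 12\right)^{2} = \left(\left(-104 + 8 \cdot 8\right) - 12\right)^{2} = \left(\left(-104 + 64\right) - 12\right)^{2} = \left(-40 - 12\right)^{2} = \left(-52\right)^{2} = 2704$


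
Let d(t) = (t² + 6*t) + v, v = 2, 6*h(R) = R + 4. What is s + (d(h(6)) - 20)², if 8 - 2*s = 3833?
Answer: -305407/162 ≈ -1885.2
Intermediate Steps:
s = -3825/2 (s = 4 - ½*3833 = 4 - 3833/2 = -3825/2 ≈ -1912.5)
h(R) = ⅔ + R/6 (h(R) = (R + 4)/6 = (4 + R)/6 = ⅔ + R/6)
d(t) = 2 + t² + 6*t (d(t) = (t² + 6*t) + 2 = 2 + t² + 6*t)
s + (d(h(6)) - 20)² = -3825/2 + ((2 + (⅔ + (⅙)*6)² + 6*(⅔ + (⅙)*6)) - 20)² = -3825/2 + ((2 + (⅔ + 1)² + 6*(⅔ + 1)) - 20)² = -3825/2 + ((2 + (5/3)² + 6*(5/3)) - 20)² = -3825/2 + ((2 + 25/9 + 10) - 20)² = -3825/2 + (133/9 - 20)² = -3825/2 + (-47/9)² = -3825/2 + 2209/81 = -305407/162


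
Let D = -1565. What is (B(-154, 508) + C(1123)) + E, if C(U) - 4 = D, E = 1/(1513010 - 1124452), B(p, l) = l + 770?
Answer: -109961913/388558 ≈ -283.00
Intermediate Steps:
B(p, l) = 770 + l
E = 1/388558 ≈ 2.5736e-6
C(U) = -1561 (C(U) = 4 - 1565 = -1561)
(B(-154, 508) + C(1123)) + E = ((770 + 508) - 1561) + 1/388558 = (1278 - 1561) + 1/388558 = -283 + 1/388558 = -109961913/388558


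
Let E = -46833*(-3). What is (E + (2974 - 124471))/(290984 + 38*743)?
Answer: 3167/53203 ≈ 0.059527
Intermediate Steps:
E = 140499
(E + (2974 - 124471))/(290984 + 38*743) = (140499 + (2974 - 124471))/(290984 + 38*743) = (140499 - 121497)/(290984 + 28234) = 19002/319218 = 19002*(1/319218) = 3167/53203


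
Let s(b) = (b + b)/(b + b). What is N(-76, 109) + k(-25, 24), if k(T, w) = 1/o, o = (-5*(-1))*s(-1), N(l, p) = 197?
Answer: 986/5 ≈ 197.20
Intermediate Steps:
s(b) = 1 (s(b) = (2*b)/((2*b)) = (2*b)*(1/(2*b)) = 1)
o = 5 (o = -5*(-1)*1 = 5*1 = 5)
k(T, w) = ⅕ (k(T, w) = 1/5 = ⅕)
N(-76, 109) + k(-25, 24) = 197 + ⅕ = 986/5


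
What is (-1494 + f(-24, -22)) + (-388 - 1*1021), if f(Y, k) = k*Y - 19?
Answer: -2394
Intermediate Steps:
f(Y, k) = -19 + Y*k (f(Y, k) = Y*k - 19 = -19 + Y*k)
(-1494 + f(-24, -22)) + (-388 - 1*1021) = (-1494 + (-19 - 24*(-22))) + (-388 - 1*1021) = (-1494 + (-19 + 528)) + (-388 - 1021) = (-1494 + 509) - 1409 = -985 - 1409 = -2394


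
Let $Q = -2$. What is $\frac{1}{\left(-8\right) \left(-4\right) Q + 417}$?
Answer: $\frac{1}{353} \approx 0.0028329$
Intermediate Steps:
$\frac{1}{\left(-8\right) \left(-4\right) Q + 417} = \frac{1}{\left(-8\right) \left(-4\right) \left(-2\right) + 417} = \frac{1}{32 \left(-2\right) + 417} = \frac{1}{-64 + 417} = \frac{1}{353}$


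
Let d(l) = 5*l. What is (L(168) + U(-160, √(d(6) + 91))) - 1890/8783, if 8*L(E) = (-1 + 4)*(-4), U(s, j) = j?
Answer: 163097/17566 ≈ 9.2848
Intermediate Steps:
L(E) = -3/2 (L(E) = ((-1 + 4)*(-4))/8 = (3*(-4))/8 = (⅛)*(-12) = -3/2)
(L(168) + U(-160, √(d(6) + 91))) - 1890/8783 = (-3/2 + √(5*6 + 91)) - 1890/8783 = (-3/2 + √(30 + 91)) - 1890*1/8783 = (-3/2 + √121) - 1890/8783 = (-3/2 + 11) - 1890/8783 = 19/2 - 1890/8783 = 163097/17566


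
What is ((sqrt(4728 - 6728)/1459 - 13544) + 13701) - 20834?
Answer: -20677 + 20*I*sqrt(5)/1459 ≈ -20677.0 + 0.030652*I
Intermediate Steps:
((sqrt(4728 - 6728)/1459 - 13544) + 13701) - 20834 = ((sqrt(-2000)*(1/1459) - 13544) + 13701) - 20834 = (((20*I*sqrt(5))*(1/1459) - 13544) + 13701) - 20834 = ((20*I*sqrt(5)/1459 - 13544) + 13701) - 20834 = ((-13544 + 20*I*sqrt(5)/1459) + 13701) - 20834 = (157 + 20*I*sqrt(5)/1459) - 20834 = -20677 + 20*I*sqrt(5)/1459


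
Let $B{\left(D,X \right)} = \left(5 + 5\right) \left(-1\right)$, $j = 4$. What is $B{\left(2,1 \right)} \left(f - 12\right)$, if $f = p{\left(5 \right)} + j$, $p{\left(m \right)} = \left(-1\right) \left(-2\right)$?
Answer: $60$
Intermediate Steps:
$p{\left(m \right)} = 2$
$B{\left(D,X \right)} = -10$ ($B{\left(D,X \right)} = 10 \left(-1\right) = -10$)
$f = 6$ ($f = 2 + 4 = 6$)
$B{\left(2,1 \right)} \left(f - 12\right) = - 10 \left(6 - 12\right) = \left(-10\right) \left(-6\right) = 60$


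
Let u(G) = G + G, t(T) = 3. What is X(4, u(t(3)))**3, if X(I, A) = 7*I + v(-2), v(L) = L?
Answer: 17576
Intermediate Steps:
u(G) = 2*G
X(I, A) = -2 + 7*I (X(I, A) = 7*I - 2 = -2 + 7*I)
X(4, u(t(3)))**3 = (-2 + 7*4)**3 = (-2 + 28)**3 = 26**3 = 17576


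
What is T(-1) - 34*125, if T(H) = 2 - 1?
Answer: -4249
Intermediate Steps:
T(H) = 1
T(-1) - 34*125 = 1 - 34*125 = 1 - 4250 = -4249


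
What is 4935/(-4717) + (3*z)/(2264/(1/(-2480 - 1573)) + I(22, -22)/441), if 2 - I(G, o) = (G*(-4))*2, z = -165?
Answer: -19969001973375/19087870190798 ≈ -1.0462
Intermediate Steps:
I(G, o) = 2 + 8*G (I(G, o) = 2 - G*(-4)*2 = 2 - (-4*G)*2 = 2 - (-8)*G = 2 + 8*G)
4935/(-4717) + (3*z)/(2264/(1/(-2480 - 1573)) + I(22, -22)/441) = 4935/(-4717) + (3*(-165))/(2264/(1/(-2480 - 1573)) + (2 + 8*22)/441) = 4935*(-1/4717) - 495/(2264/(1/(-4053)) + (2 + 176)*(1/441)) = -4935/4717 - 495/(2264/(-1/4053) + 178*(1/441)) = -4935/4717 - 495/(2264*(-4053) + 178/441) = -4935/4717 - 495/(-9175992 + 178/441) = -4935/4717 - 495/(-4046612294/441) = -4935/4717 - 495*(-441/4046612294) = -4935/4717 + 218295/4046612294 = -19969001973375/19087870190798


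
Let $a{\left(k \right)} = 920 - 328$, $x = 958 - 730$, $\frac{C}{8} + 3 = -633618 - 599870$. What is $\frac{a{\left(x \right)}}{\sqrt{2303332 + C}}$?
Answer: $- \frac{296 i \sqrt{1891149}}{1891149} \approx - 0.21524 i$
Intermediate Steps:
$C = -9867928$ ($C = -24 + 8 \left(-633618 - 599870\right) = -24 + 8 \left(-1233488\right) = -24 - 9867904 = -9867928$)
$x = 228$
$a{\left(k \right)} = 592$ ($a{\left(k \right)} = 920 - 328 = 592$)
$\frac{a{\left(x \right)}}{\sqrt{2303332 + C}} = \frac{592}{\sqrt{2303332 - 9867928}} = \frac{592}{\sqrt{-7564596}} = \frac{592}{2 i \sqrt{1891149}} = 592 \left(- \frac{i \sqrt{1891149}}{3782298}\right) = - \frac{296 i \sqrt{1891149}}{1891149}$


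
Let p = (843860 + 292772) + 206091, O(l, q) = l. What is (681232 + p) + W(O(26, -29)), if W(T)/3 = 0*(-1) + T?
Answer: 2024033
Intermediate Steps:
W(T) = 3*T (W(T) = 3*(0*(-1) + T) = 3*(0 + T) = 3*T)
p = 1342723 (p = 1136632 + 206091 = 1342723)
(681232 + p) + W(O(26, -29)) = (681232 + 1342723) + 3*26 = 2023955 + 78 = 2024033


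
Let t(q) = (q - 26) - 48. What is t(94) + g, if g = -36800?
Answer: -36780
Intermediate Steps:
t(q) = -74 + q (t(q) = (-26 + q) - 48 = -74 + q)
t(94) + g = (-74 + 94) - 36800 = 20 - 36800 = -36780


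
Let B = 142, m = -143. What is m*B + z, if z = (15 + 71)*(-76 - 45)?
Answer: -30712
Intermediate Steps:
z = -10406 (z = 86*(-121) = -10406)
m*B + z = -143*142 - 10406 = -20306 - 10406 = -30712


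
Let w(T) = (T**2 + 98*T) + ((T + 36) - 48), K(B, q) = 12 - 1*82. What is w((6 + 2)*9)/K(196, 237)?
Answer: -1230/7 ≈ -175.71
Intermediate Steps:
K(B, q) = -70 (K(B, q) = 12 - 82 = -70)
w(T) = -12 + T**2 + 99*T (w(T) = (T**2 + 98*T) + ((36 + T) - 48) = (T**2 + 98*T) + (-12 + T) = -12 + T**2 + 99*T)
w((6 + 2)*9)/K(196, 237) = (-12 + ((6 + 2)*9)**2 + 99*((6 + 2)*9))/(-70) = (-12 + (8*9)**2 + 99*(8*9))*(-1/70) = (-12 + 72**2 + 99*72)*(-1/70) = (-12 + 5184 + 7128)*(-1/70) = 12300*(-1/70) = -1230/7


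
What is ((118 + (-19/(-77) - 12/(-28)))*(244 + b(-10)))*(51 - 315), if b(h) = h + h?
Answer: -7017984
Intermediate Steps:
b(h) = 2*h
((118 + (-19/(-77) - 12/(-28)))*(244 + b(-10)))*(51 - 315) = ((118 + (-19/(-77) - 12/(-28)))*(244 + 2*(-10)))*(51 - 315) = ((118 + (-19*(-1/77) - 12*(-1/28)))*(244 - 20))*(-264) = ((118 + (19/77 + 3/7))*224)*(-264) = ((118 + 52/77)*224)*(-264) = ((9138/77)*224)*(-264) = (292416/11)*(-264) = -7017984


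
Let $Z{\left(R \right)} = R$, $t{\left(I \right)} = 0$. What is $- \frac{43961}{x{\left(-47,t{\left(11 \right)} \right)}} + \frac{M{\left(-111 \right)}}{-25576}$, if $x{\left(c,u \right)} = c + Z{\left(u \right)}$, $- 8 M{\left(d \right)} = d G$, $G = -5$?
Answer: $\frac{8994798373}{9616576} \approx 935.34$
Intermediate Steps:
$M{\left(d \right)} = \frac{5 d}{8}$ ($M{\left(d \right)} = - \frac{d \left(-5\right)}{8} = - \frac{\left(-5\right) d}{8} = \frac{5 d}{8}$)
$x{\left(c,u \right)} = c + u$
$- \frac{43961}{x{\left(-47,t{\left(11 \right)} \right)}} + \frac{M{\left(-111 \right)}}{-25576} = - \frac{43961}{-47 + 0} + \frac{\frac{5}{8} \left(-111\right)}{-25576} = - \frac{43961}{-47} - - \frac{555}{204608} = \left(-43961\right) \left(- \frac{1}{47}\right) + \frac{555}{204608} = \frac{43961}{47} + \frac{555}{204608} = \frac{8994798373}{9616576}$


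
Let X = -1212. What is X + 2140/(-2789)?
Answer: -3382408/2789 ≈ -1212.8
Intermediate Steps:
X + 2140/(-2789) = -1212 + 2140/(-2789) = -1212 + 2140*(-1/2789) = -1212 - 2140/2789 = -3382408/2789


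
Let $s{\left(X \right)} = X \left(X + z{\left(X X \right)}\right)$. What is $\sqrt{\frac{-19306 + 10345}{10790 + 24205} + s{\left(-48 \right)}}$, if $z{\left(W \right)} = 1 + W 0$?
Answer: $\frac{\sqrt{306944096245}}{11665} \approx 47.495$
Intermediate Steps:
$z{\left(W \right)} = 1$ ($z{\left(W \right)} = 1 + 0 = 1$)
$s{\left(X \right)} = X \left(1 + X\right)$ ($s{\left(X \right)} = X \left(X + 1\right) = X \left(1 + X\right)$)
$\sqrt{\frac{-19306 + 10345}{10790 + 24205} + s{\left(-48 \right)}} = \sqrt{\frac{-19306 + 10345}{10790 + 24205} - 48 \left(1 - 48\right)} = \sqrt{- \frac{8961}{34995} - -2256} = \sqrt{\left(-8961\right) \frac{1}{34995} + 2256} = \sqrt{- \frac{2987}{11665} + 2256} = \sqrt{\frac{26313253}{11665}} = \frac{\sqrt{306944096245}}{11665}$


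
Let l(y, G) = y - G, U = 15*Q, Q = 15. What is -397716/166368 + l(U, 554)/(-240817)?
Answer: -7976836575/3338686888 ≈ -2.3892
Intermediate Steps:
U = 225 (U = 15*15 = 225)
-397716/166368 + l(U, 554)/(-240817) = -397716/166368 + (225 - 1*554)/(-240817) = -397716*1/166368 + (225 - 554)*(-1/240817) = -33143/13864 - 329*(-1/240817) = -33143/13864 + 329/240817 = -7976836575/3338686888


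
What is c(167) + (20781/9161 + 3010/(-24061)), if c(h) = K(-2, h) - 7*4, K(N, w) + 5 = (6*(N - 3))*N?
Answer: 6423853198/220422821 ≈ 29.143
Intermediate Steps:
K(N, w) = -5 + N*(-18 + 6*N) (K(N, w) = -5 + (6*(N - 3))*N = -5 + (6*(-3 + N))*N = -5 + (-18 + 6*N)*N = -5 + N*(-18 + 6*N))
c(h) = 27 (c(h) = (-5 - 18*(-2) + 6*(-2)**2) - 7*4 = (-5 + 36 + 6*4) - 28 = (-5 + 36 + 24) - 28 = 55 - 28 = 27)
c(167) + (20781/9161 + 3010/(-24061)) = 27 + (20781/9161 + 3010/(-24061)) = 27 + (20781*(1/9161) + 3010*(-1/24061)) = 27 + (20781/9161 - 3010/24061) = 27 + 472437031/220422821 = 6423853198/220422821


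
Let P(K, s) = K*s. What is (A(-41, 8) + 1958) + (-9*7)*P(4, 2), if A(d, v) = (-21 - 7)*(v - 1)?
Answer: 1258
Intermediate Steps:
A(d, v) = 28 - 28*v (A(d, v) = -28*(-1 + v) = 28 - 28*v)
(A(-41, 8) + 1958) + (-9*7)*P(4, 2) = ((28 - 28*8) + 1958) + (-9*7)*(4*2) = ((28 - 224) + 1958) - 63*8 = (-196 + 1958) - 504 = 1762 - 504 = 1258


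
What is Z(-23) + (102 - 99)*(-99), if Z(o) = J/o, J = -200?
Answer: -6631/23 ≈ -288.30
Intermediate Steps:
Z(o) = -200/o
Z(-23) + (102 - 99)*(-99) = -200/(-23) + (102 - 99)*(-99) = -200*(-1/23) + 3*(-99) = 200/23 - 297 = -6631/23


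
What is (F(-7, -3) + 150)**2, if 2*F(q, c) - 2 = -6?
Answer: 21904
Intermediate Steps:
F(q, c) = -2 (F(q, c) = 1 + (1/2)*(-6) = 1 - 3 = -2)
(F(-7, -3) + 150)**2 = (-2 + 150)**2 = 148**2 = 21904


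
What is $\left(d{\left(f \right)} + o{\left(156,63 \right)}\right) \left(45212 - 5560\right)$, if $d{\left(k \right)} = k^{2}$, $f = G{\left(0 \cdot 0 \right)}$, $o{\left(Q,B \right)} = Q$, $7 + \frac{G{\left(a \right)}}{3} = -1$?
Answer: $29025264$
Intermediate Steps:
$G{\left(a \right)} = -24$ ($G{\left(a \right)} = -21 + 3 \left(-1\right) = -21 - 3 = -24$)
$f = -24$
$\left(d{\left(f \right)} + o{\left(156,63 \right)}\right) \left(45212 - 5560\right) = \left(\left(-24\right)^{2} + 156\right) \left(45212 - 5560\right) = \left(576 + 156\right) 39652 = 732 \cdot 39652 = 29025264$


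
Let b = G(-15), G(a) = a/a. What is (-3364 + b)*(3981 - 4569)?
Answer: 1977444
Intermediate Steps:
G(a) = 1
b = 1
(-3364 + b)*(3981 - 4569) = (-3364 + 1)*(3981 - 4569) = -3363*(-588) = 1977444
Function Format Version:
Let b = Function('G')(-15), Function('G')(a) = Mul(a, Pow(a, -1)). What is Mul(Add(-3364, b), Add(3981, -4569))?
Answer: 1977444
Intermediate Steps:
Function('G')(a) = 1
b = 1
Mul(Add(-3364, b), Add(3981, -4569)) = Mul(Add(-3364, 1), Add(3981, -4569)) = Mul(-3363, -588) = 1977444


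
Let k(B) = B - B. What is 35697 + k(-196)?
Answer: 35697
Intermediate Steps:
k(B) = 0
35697 + k(-196) = 35697 + 0 = 35697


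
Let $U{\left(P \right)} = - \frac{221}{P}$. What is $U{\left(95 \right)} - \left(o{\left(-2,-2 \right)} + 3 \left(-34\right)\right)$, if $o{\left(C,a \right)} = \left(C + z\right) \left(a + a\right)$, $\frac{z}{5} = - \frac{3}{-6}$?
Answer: $\frac{9659}{95} \approx 101.67$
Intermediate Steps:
$z = \frac{5}{2}$ ($z = 5 \left(- \frac{3}{-6}\right) = 5 \left(\left(-3\right) \left(- \frac{1}{6}\right)\right) = 5 \cdot \frac{1}{2} = \frac{5}{2} \approx 2.5$)
$o{\left(C,a \right)} = 2 a \left(\frac{5}{2} + C\right)$ ($o{\left(C,a \right)} = \left(C + \frac{5}{2}\right) \left(a + a\right) = \left(\frac{5}{2} + C\right) 2 a = 2 a \left(\frac{5}{2} + C\right)$)
$U{\left(95 \right)} - \left(o{\left(-2,-2 \right)} + 3 \left(-34\right)\right) = - \frac{221}{95} - \left(- 2 \left(5 + 2 \left(-2\right)\right) + 3 \left(-34\right)\right) = \left(-221\right) \frac{1}{95} - \left(- 2 \left(5 - 4\right) - 102\right) = - \frac{221}{95} - \left(\left(-2\right) 1 - 102\right) = - \frac{221}{95} - \left(-2 - 102\right) = - \frac{221}{95} - -104 = - \frac{221}{95} + 104 = \frac{9659}{95}$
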